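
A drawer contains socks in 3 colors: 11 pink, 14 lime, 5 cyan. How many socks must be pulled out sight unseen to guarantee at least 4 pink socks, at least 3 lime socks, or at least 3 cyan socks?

The worst case stops just short of every target: 3 pink, 2 lime, 2 cyan — 3 + 2 + 2 = 7 socks.
One more sock must push some color to its target, so 7 + 1 = 8.

8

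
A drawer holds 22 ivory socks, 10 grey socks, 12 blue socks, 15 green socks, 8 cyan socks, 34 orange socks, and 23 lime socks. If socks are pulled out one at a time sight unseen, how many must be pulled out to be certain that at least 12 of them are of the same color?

Treat the 7 colors as pigeonholes.
In the worst case we take at most 11 of each color, but all 10 grey and all 8 cyan (fewer than 11), giving 11 + 10 + 11 + 11 + 8 + 11 + 11 = 73.
One more sock then forces some color to 12, so 73 + 1 = 74.

74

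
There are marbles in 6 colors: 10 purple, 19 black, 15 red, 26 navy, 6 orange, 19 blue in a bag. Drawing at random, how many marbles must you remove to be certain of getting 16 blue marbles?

92

To avoid blue marbles as long as possible, exhaust the other 5 colors first.
The worst case draws every non-blue marble first: 10 + 19 + 15 + 26 + 6 = 76.
The next 16 draws are then forced to be blue, giving 76 + 16 = 92.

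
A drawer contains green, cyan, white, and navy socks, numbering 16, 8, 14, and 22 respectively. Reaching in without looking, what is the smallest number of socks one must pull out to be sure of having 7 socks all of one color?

25

The worst case takes 6 socks of each color without reaching 7 of any: 4 × 6 = 24.
The next sock must bring some color to 7, so 24 + 1 = 25.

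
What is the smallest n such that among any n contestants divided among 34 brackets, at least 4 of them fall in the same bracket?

103

There are 34 brackets acting as pigeonholes.
With 34 × 3 = 102 contestants we could place exactly 3 in each, with no class reaching 4.
One more forces some class to hold 4, so 102 + 1 = 103.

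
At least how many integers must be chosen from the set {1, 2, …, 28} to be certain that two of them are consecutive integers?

15

Partition {1, …, 28} into 14 pairs: {1,2}, {3,4}, …, {27,28}.
Choosing 14 integers — say the 14 even numbers 2, 4, …, 28 — takes one from each pair and avoids the property.
Choosing 15 forces two into the same pair by pigeonhole, and those are consecutive. So 15.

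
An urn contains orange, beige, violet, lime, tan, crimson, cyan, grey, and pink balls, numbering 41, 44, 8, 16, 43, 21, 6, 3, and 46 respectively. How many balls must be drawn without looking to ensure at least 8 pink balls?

190

To avoid pink balls as long as possible, exhaust the other 8 colors first.
The worst case draws every non-pink ball first: 41 + 44 + 8 + 16 + 43 + 21 + 6 + 3 = 182.
The next 8 draws are then forced to be pink, giving 182 + 8 = 190.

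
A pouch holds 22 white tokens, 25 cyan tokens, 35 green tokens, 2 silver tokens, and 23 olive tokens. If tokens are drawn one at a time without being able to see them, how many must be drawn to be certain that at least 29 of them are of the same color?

101

Treat the 5 colors as pigeonholes.
In the worst case we take at most 28 of each color, but all 22 white, all 25 cyan, all 2 silver, and all 23 olive (fewer than 28), giving 22 + 25 + 28 + 2 + 23 = 100.
One more token then forces some color to 29, so 100 + 1 = 101.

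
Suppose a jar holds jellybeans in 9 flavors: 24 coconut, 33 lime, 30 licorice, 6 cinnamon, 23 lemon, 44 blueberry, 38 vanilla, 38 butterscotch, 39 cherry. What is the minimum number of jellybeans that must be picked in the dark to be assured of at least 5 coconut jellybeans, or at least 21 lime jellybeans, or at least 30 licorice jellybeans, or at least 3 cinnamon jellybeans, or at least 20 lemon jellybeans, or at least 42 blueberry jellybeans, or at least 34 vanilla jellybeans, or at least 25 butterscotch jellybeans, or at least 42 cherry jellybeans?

212

Each of the 9 flavors has its own threshold; avoid all of them simultaneously.
The worst case stops just short of every target: 4 coconut, 20 lime, 29 licorice, 2 cinnamon, 19 lemon, 41 blueberry, 33 vanilla, 24 butterscotch, all 39 cherry — 4 + 20 + 29 + 2 + 19 + 41 + 33 + 24 + 39 = 211 jellybeans.
One more jellybean must push some flavor to its target, so 211 + 1 = 212.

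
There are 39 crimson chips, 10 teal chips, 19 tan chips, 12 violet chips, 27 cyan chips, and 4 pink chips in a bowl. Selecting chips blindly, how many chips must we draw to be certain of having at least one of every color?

108

The hardest color to obtain is pink: we could draw every other chip first — 111 − 4 = 107 chips — without a single pink one.
The next draw must be pink, so 107 + 1 = 108.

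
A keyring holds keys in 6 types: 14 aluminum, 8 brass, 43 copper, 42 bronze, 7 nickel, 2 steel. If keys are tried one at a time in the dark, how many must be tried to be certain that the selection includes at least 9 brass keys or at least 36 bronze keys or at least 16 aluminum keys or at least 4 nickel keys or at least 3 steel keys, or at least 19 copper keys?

Each of the 6 types has its own threshold; avoid all of them simultaneously.
The worst case stops just short of every target: all 14 aluminum, 8 brass, 18 copper, 35 bronze, 3 nickel, 2 steel — 14 + 8 + 18 + 35 + 3 + 2 = 80 keys.
One more key must push some type to its target, so 80 + 1 = 81.

81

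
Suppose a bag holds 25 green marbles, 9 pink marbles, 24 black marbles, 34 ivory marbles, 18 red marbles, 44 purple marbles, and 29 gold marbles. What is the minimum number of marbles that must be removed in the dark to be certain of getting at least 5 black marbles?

164

The worst case draws every non-black marble first: 25 + 9 + 34 + 18 + 44 + 29 = 159.
The next 5 draws are then forced to be black, giving 159 + 5 = 164.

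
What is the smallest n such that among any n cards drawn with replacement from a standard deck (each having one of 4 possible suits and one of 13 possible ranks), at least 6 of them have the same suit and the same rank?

There are 4 × 13 = 52 (suit, rank) combinations acting as pigeonholes.
With 52 × 5 = 260 cards drawn with replacement from a standard deck we could place exactly 5 in each, with no (suit, rank) pair reaching 6.
One more forces some (suit, rank) pair to hold 6, so 260 + 1 = 261.

261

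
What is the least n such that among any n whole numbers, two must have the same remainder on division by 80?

81

Use the pigeonhole principle on residue classes: two integers differ by a multiple of 80 exactly when they share a remainder mod 80.
There are 80 residue classes mod 80, so 80 integers can all lie in distinct classes.
One more integer must repeat a residue, giving a difference divisible by 80. So n = 80 + 1 = 81.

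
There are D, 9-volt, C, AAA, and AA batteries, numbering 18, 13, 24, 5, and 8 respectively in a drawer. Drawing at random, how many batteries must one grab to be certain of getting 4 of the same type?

16

The worst case takes 3 batteries of each type without reaching 4 of any: 5 × 3 = 15.
The next battery must bring some type to 4, so 15 + 1 = 16.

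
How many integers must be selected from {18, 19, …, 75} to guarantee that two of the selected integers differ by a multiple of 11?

12

Use the pigeonhole principle on residue classes: group the integers by remainder mod 11; there are 11 residue classes, each nonempty in this range.
Choosing one from each class (11 integers) avoids any shared remainder.
One more choice must repeat a class, so two differ by a multiple of 11. Hence 11 + 1 = 12.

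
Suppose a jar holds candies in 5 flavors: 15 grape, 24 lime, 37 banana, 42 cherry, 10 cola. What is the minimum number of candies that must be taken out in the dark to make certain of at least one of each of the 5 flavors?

The hardest flavor to obtain is cola: we could draw every other candy first — 128 − 10 = 118 candies — without a single cola one.
The next draw must be cola, so 118 + 1 = 119.

119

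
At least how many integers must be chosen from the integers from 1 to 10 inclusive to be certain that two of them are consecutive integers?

6

Partition {1, …, 10} into 5 pairs: {1,2}, {3,4}, …, {9,10}.
Choosing 5 integers — say the 5 even numbers 2, 4, …, 10 — takes one from each pair and avoids the property.
Choosing 6 forces two into the same pair by pigeonhole, and those are consecutive. So 6.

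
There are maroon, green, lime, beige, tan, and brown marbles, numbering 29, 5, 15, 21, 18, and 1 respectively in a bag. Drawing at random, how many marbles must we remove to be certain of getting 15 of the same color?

Treat the 6 colors as pigeonholes.
In the worst case we take at most 14 of each color, but all 5 green and all 1 brown (fewer than 14), giving 14 + 5 + 14 + 14 + 14 + 1 = 62.
One more marble then forces some color to 15, so 62 + 1 = 63.

63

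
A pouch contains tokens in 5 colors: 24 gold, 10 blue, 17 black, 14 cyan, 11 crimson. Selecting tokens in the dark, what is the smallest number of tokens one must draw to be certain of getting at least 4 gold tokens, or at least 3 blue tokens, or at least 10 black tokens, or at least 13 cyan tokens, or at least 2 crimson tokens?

The worst case stops just short of every target: 3 gold, 2 blue, 9 black, 12 cyan, 1 crimson — 3 + 2 + 9 + 12 + 1 = 27 tokens.
One more token must push some color to its target, so 27 + 1 = 28.

28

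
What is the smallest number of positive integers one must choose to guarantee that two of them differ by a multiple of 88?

Two integers differ by a multiple of 88 exactly when they share a remainder mod 88.
There are 88 residue classes mod 88, so 88 integers can all lie in distinct classes.
One more integer must repeat a residue, giving a difference divisible by 88. So n = 88 + 1 = 89.

89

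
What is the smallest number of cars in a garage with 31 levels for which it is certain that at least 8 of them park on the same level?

There are 31 levels acting as pigeonholes.
With 31 × 7 = 217 cars we could place exactly 7 in each, with no class reaching 8.
One more forces some class to hold 8, so 217 + 1 = 218.

218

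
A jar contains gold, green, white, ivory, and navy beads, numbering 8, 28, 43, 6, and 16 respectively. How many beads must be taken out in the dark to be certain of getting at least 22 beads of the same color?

In the worst case we take at most 21 of each color, but all 8 gold, all 6 ivory, and all 16 navy (fewer than 21), giving 8 + 21 + 21 + 6 + 16 = 72.
One more bead then forces some color to 22, so 72 + 1 = 73.

73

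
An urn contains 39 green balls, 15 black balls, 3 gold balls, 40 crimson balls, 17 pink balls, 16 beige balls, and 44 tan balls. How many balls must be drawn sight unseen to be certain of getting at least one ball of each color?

172

The hardest color to obtain is gold: we could draw every other ball first — 174 − 3 = 171 balls — without a single gold one.
The next draw must be gold, so 171 + 1 = 172.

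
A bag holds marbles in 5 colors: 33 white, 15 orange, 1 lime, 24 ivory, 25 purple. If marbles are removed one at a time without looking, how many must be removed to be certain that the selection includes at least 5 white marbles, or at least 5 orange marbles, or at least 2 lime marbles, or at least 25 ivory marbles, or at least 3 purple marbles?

36

Each of the 5 colors has its own threshold; avoid all of them simultaneously.
The worst case stops just short of every target: 4 white, 4 orange, 1 lime, 24 ivory, 2 purple — 4 + 4 + 1 + 24 + 2 = 35 marbles.
One more marble must push some color to its target, so 35 + 1 = 36.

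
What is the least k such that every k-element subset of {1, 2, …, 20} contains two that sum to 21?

Partition {1, …, 20} into 10 pairs: {1,20}, {2,19}, …, {10,11}.
Choosing 10 integers — say the integers 1 through 10 — takes one from each pair and avoids the property.
Choosing 11 forces two into the same pair by pigeonhole, and those sum to 21. So 11.

11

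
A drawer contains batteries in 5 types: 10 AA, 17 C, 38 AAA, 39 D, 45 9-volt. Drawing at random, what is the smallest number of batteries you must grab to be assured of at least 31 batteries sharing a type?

In the worst case we take at most 30 of each type, but all 10 AA and all 17 C (fewer than 30), giving 10 + 17 + 30 + 30 + 30 = 117.
One more battery then forces some type to 31, so 117 + 1 = 118.

118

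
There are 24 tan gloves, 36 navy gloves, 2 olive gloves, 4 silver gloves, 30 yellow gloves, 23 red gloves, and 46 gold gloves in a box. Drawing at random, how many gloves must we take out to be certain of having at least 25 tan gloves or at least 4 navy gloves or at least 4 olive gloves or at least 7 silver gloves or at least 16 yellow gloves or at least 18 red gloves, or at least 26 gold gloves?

91

The worst case stops just short of every target: 24 tan, 3 navy, all 2 olive, all 4 silver, 15 yellow, 17 red, 25 gold — 24 + 3 + 2 + 4 + 15 + 17 + 25 = 90 gloves.
One more glove must push some color to its target, so 90 + 1 = 91.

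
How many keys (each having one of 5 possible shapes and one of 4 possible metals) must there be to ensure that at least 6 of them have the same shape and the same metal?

101

There are 5 × 4 = 20 (shape, metal) combinations acting as pigeonholes.
With 20 × 5 = 100 keys we could place exactly 5 in each, with no (shape, metal) pair reaching 6.
One more forces some (shape, metal) pair to hold 6, so 100 + 1 = 101.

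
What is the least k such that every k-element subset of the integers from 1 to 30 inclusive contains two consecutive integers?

16

Partition {1, …, 30} into 15 pairs: {1,2}, {3,4}, …, {29,30}.
Choosing 15 integers — say the 15 even numbers 2, 4, …, 30 — takes one from each pair and avoids the property.
Choosing 16 forces two into the same pair by pigeonhole, and those are consecutive. So 16.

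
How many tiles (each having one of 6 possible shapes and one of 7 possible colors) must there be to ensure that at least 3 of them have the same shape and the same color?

There are 6 × 7 = 42 (shape, color) combinations acting as pigeonholes.
With 42 × 2 = 84 tiles we could place exactly 2 in each, with no (shape, color) pair reaching 3.
One more forces some (shape, color) pair to hold 3, so 84 + 1 = 85.

85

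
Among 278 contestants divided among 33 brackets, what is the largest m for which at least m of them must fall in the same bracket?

The 278 contestants fall into 33 brackets.
If each of the 33 brackets held at most 8, the total would be at most 33 × 8 = 264 < 278, a contradiction.
So at least one holds ⌈278/33⌉ = 9.

9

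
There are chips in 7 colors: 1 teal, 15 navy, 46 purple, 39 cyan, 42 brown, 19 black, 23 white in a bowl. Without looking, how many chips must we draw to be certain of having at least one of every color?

185

The hardest color to obtain is teal: we could draw every other chip first — 185 − 1 = 184 chips — without a single teal one.
The next draw must be teal, so 184 + 1 = 185.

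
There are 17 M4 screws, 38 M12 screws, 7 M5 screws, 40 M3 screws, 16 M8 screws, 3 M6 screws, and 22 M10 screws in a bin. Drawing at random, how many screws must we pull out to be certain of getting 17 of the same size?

Treat the 7 sizes as pigeonholes.
In the worst case we take at most 16 of each size, but all 7 M5 and all 3 M6 (fewer than 16), giving 16 + 16 + 7 + 16 + 16 + 3 + 16 = 90.
One more screw then forces some size to 17, so 90 + 1 = 91.

91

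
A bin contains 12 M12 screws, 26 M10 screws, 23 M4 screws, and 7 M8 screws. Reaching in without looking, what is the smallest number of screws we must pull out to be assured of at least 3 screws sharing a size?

The worst case takes 2 screws of each size without reaching 3 of any: 4 × 2 = 8.
The next screw must bring some size to 3, so 8 + 1 = 9.

9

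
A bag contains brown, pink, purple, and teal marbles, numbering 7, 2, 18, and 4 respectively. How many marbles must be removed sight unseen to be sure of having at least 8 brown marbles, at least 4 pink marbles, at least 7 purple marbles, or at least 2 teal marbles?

17

The worst case stops just short of every target: 7 brown, all 2 pink, 6 purple, 1 teal — 7 + 2 + 6 + 1 = 16 marbles.
One more marble must push some color to its target, so 16 + 1 = 17.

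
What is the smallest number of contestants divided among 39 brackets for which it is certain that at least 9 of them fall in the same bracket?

313

There are 39 brackets acting as pigeonholes.
With 39 × 8 = 312 contestants we could place exactly 8 in each, with no class reaching 9.
One more forces some class to hold 9, so 312 + 1 = 313.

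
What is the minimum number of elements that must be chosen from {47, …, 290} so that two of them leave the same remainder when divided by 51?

Use the pigeonhole principle on residue classes: group the integers by remainder mod 51; there are 51 residue classes, each nonempty in this range.
Choosing one from each class (51 integers) avoids any shared remainder.
One more choice must repeat a class, so two differ by a multiple of 51. Hence 51 + 1 = 52.

52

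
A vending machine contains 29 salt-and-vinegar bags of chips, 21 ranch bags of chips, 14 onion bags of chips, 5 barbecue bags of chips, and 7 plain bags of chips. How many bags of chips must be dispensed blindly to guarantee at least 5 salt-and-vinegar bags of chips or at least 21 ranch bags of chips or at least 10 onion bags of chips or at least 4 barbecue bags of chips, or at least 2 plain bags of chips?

The worst case stops just short of every target: 4 salt-and-vinegar, 20 ranch, 9 onion, 3 barbecue, 1 plain — 4 + 20 + 9 + 3 + 1 = 37 bags of chips.
One more bag of chips must push some flavor to its target, so 37 + 1 = 38.

38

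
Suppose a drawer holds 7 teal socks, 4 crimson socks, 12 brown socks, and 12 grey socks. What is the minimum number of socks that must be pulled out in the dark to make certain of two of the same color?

Treat the 4 colors as pigeonholes.
The worst case takes 1 sock of each color without reaching 2 of any: 4 × 1 = 4.
The next sock must bring some color to 2, so 4 + 1 = 5.

5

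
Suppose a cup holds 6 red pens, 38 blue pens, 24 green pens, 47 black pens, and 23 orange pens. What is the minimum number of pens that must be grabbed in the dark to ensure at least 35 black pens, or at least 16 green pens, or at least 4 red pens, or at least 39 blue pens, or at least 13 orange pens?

The worst case stops just short of every target: 3 red, 38 blue, 15 green, 34 black, 12 orange — 3 + 38 + 15 + 34 + 12 = 102 pens.
One more pen must push some ink color to its target, so 102 + 1 = 103.

103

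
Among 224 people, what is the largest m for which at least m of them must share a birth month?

19

There are 12 months of the year, which serve as the pigeonholes.
If each of the 12 months of the year held at most 18, the total would be at most 12 × 18 = 216 < 224, a contradiction.
So at least one holds ⌈224/12⌉ = 19.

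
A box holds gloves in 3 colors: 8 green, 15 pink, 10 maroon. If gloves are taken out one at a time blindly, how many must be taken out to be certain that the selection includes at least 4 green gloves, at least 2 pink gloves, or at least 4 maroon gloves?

Each of the 3 colors has its own threshold; avoid all of them simultaneously.
The worst case stops just short of every target: 3 green, 1 pink, 3 maroon — 3 + 1 + 3 = 7 gloves.
One more glove must push some color to its target, so 7 + 1 = 8.

8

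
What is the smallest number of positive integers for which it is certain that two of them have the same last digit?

There are 10 possible last digits acting as pigeonholes.
With 10 positive integers we could place one in each, avoiding any repeat.
One more forces some class to hold 2, so 10 + 1 = 11.

11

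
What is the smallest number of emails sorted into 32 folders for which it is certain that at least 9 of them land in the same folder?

257

There are 32 folders acting as pigeonholes.
With 32 × 8 = 256 emails we could place exactly 8 in each, with no class reaching 9.
One more forces some class to hold 9, so 256 + 1 = 257.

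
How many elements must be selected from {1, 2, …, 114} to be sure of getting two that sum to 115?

Partition {1, …, 114} into 57 pairs: {1,114}, {2,113}, …, {57,58}.
Choosing 57 integers — say the integers 1 through 57 — takes one from each pair and avoids the property.
Choosing 58 forces two into the same pair by pigeonhole, and those sum to 115. So 58.

58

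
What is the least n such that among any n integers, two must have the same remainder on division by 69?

Use the pigeonhole principle on residue classes: two integers differ by a multiple of 69 exactly when they share a remainder mod 69.
There are 69 residue classes mod 69, so 69 integers can all lie in distinct classes.
One more integer must repeat a residue, giving a difference divisible by 69. So n = 69 + 1 = 70.

70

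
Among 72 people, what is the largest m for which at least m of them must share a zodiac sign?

6

The 72 people fall into 12 zodiac signs.
If each of the 12 zodiac signs held at most 5, the total would be at most 12 × 5 = 60 < 72, a contradiction.
So at least one holds ⌈72/12⌉ = 6.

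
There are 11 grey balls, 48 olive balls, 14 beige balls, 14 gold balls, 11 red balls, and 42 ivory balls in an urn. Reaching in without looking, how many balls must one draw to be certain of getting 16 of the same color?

81

In the worst case we take at most 15 of each color, but all 11 grey, all 14 beige, all 14 gold, and all 11 red (fewer than 15), giving 11 + 15 + 14 + 14 + 11 + 15 = 80.
One more ball then forces some color to 16, so 80 + 1 = 81.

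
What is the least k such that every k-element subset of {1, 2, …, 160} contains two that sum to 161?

Partition {1, …, 160} into 80 pairs: {1,160}, {2,159}, …, {80,81}.
Choosing 80 integers — say the integers 1 through 80 — takes one from each pair and avoids the property.
Choosing 81 forces two into the same pair by pigeonhole, and those sum to 161. So 81.

81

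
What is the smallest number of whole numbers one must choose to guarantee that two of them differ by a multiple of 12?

13

Two integers differ by a multiple of 12 exactly when they share a remainder mod 12.
There are 12 residue classes mod 12, so 12 integers can all lie in distinct classes.
One more integer must repeat a residue, giving a difference divisible by 12. So n = 12 + 1 = 13.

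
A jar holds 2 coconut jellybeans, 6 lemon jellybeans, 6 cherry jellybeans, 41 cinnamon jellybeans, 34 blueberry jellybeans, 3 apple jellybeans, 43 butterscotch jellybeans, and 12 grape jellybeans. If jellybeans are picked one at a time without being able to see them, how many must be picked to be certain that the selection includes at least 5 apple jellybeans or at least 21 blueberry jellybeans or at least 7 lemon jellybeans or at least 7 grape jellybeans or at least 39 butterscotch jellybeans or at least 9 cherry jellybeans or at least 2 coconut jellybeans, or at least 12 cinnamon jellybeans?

Each of the 8 flavors has its own threshold; avoid all of them simultaneously.
The worst case stops just short of every target: 1 coconut, 6 lemon, all 6 cherry, 11 cinnamon, 20 blueberry, all 3 apple, 38 butterscotch, 6 grape — 1 + 6 + 6 + 11 + 20 + 3 + 38 + 6 = 91 jellybeans.
One more jellybean must push some flavor to its target, so 91 + 1 = 92.

92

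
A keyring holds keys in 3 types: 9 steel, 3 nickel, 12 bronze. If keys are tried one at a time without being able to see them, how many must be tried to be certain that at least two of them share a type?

4

The worst case takes 1 key of each type without reaching 2 of any: 3 × 1 = 3.
The next key must bring some type to 2, so 3 + 1 = 4.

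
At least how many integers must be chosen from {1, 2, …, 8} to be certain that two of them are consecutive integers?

Partition {1, …, 8} into 4 pairs: {1,2}, {3,4}, …, {7,8}.
Choosing 4 integers — say the 4 even numbers 2, 4, …, 8 — takes one from each pair and avoids the property.
Choosing 5 forces two into the same pair by pigeonhole, and those are consecutive. So 5.

5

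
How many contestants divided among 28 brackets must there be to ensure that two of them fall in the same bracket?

29

There are 28 brackets acting as pigeonholes.
With 28 contestants we could place one in each, avoiding any repeat.
One more forces some class to hold 2, so 28 + 1 = 29.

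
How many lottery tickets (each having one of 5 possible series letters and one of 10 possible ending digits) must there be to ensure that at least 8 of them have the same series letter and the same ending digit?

351

There are 5 × 10 = 50 (series letter, ending digit) combinations acting as pigeonholes.
With 50 × 7 = 350 lottery tickets we could place exactly 7 in each, with no (series letter, ending digit) pair reaching 8.
One more forces some (series letter, ending digit) pair to hold 8, so 350 + 1 = 351.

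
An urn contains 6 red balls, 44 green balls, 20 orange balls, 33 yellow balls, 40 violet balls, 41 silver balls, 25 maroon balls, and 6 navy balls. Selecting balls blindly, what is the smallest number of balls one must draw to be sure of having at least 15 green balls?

186

The worst case draws every non-green ball first: 6 + 20 + 33 + 40 + 41 + 25 + 6 = 171.
The next 15 draws are then forced to be green, giving 171 + 15 = 186.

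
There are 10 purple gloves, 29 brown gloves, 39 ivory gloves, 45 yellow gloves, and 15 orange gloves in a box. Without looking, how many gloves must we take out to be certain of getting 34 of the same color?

Treat the 5 colors as pigeonholes.
In the worst case we take at most 33 of each color, but all 10 purple, all 29 brown, and all 15 orange (fewer than 33), giving 10 + 29 + 33 + 33 + 15 = 120.
One more glove then forces some color to 34, so 120 + 1 = 121.

121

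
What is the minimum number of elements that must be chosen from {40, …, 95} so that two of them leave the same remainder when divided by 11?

Use the pigeonhole principle on residue classes: group the integers by remainder mod 11; there are 11 residue classes, each nonempty in this range.
Choosing one from each class (11 integers) avoids any shared remainder.
One more choice must repeat a class, so two differ by a multiple of 11. Hence 11 + 1 = 12.

12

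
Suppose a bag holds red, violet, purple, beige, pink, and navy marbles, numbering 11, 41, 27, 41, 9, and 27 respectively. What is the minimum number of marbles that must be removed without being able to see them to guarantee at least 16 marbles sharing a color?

81

In the worst case we take at most 15 of each color, but all 11 red and all 9 pink (fewer than 15), giving 11 + 15 + 15 + 15 + 9 + 15 = 80.
One more marble then forces some color to 16, so 80 + 1 = 81.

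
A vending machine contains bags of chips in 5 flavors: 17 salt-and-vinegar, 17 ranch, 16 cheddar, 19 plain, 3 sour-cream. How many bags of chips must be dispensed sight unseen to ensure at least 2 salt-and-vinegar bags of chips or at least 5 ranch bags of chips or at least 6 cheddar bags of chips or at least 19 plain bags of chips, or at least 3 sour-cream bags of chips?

31

Each of the 5 flavors has its own threshold; avoid all of them simultaneously.
The worst case stops just short of every target: 1 salt-and-vinegar, 4 ranch, 5 cheddar, 18 plain, 2 sour-cream — 1 + 4 + 5 + 18 + 2 = 30 bags of chips.
One more bag of chips must push some flavor to its target, so 30 + 1 = 31.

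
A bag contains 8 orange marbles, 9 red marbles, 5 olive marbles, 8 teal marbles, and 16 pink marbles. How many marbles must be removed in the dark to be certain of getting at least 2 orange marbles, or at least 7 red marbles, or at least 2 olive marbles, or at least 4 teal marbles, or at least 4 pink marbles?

15

Each of the 5 colors has its own threshold; avoid all of them simultaneously.
The worst case stops just short of every target: 1 orange, 6 red, 1 olive, 3 teal, 3 pink — 1 + 6 + 1 + 3 + 3 = 14 marbles.
One more marble must push some color to its target, so 14 + 1 = 15.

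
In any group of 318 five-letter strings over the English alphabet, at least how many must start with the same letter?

13

The 318 five-letter strings over the English alphabet fall into 26 possible first letters.
If each of the 26 possible first letters held at most 12, the total would be at most 26 × 12 = 312 < 318, a contradiction.
So at least one holds ⌈318/26⌉ = 13.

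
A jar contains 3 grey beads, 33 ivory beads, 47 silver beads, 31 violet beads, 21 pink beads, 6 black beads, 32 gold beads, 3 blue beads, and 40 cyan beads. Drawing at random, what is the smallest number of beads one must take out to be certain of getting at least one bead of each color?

The hardest color to obtain is grey: we could draw every other bead first — 216 − 3 = 213 beads — without a single grey one.
The next draw must be grey, so 213 + 1 = 214.

214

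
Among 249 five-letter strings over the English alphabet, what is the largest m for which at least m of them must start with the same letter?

10

The 249 five-letter strings over the English alphabet fall into 26 possible first letters.
If each of the 26 possible first letters held at most 9, the total would be at most 26 × 9 = 234 < 249, a contradiction.
So at least one holds ⌈249/26⌉ = 10.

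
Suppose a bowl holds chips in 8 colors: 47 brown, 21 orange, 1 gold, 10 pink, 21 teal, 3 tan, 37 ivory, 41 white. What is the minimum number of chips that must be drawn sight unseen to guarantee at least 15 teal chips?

To avoid teal chips as long as possible, exhaust the other 7 colors first.
The worst case draws every non-teal chip first: 47 + 21 + 1 + 10 + 3 + 37 + 41 = 160.
The next 15 draws are then forced to be teal, giving 160 + 15 = 175.

175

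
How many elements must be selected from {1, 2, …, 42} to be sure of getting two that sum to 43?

22

Partition {1, …, 42} into 21 pairs: {1,42}, {2,41}, …, {21,22}.
Choosing 21 integers — say the integers 1 through 21 — takes one from each pair and avoids the property.
Choosing 22 forces two into the same pair by pigeonhole, and those sum to 43. So 22.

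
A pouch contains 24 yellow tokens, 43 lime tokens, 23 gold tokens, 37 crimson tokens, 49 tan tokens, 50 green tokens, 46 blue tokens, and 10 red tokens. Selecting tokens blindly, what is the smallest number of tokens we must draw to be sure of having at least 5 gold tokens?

264

The worst case draws every non-gold token first: 24 + 43 + 37 + 49 + 50 + 46 + 10 = 259.
The next 5 draws are then forced to be gold, giving 259 + 5 = 264.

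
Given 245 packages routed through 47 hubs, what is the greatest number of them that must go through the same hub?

If each of the 47 hubs held at most 5, the total would be at most 47 × 5 = 235 < 245, a contradiction.
So at least one holds ⌈245/47⌉ = 6.

6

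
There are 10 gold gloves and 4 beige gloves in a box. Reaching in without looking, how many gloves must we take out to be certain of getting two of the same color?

3

Treat the 2 colors as pigeonholes.
The worst case takes 1 glove of each color without reaching 2 of any: 2 × 1 = 2.
The next glove must bring some color to 2, so 2 + 1 = 3.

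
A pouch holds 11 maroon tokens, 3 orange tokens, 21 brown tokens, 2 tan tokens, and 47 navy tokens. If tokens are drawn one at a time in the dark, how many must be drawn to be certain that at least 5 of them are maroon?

78

To avoid maroon tokens as long as possible, exhaust the other 4 colors first.
The worst case draws every non-maroon token first: 3 + 21 + 2 + 47 = 73.
The next 5 draws are then forced to be maroon, giving 73 + 5 = 78.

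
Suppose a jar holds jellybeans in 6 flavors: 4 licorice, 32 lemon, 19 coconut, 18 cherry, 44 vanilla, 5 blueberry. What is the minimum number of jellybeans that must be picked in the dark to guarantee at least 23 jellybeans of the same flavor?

Treat the 6 flavors as pigeonholes.
In the worst case we take at most 22 of each flavor, but all 4 licorice, all 19 coconut, all 18 cherry, and all 5 blueberry (fewer than 22), giving 4 + 22 + 19 + 18 + 22 + 5 = 90.
One more jellybean then forces some flavor to 23, so 90 + 1 = 91.

91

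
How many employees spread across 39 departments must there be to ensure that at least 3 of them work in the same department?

79

There are 39 departments acting as pigeonholes.
With 39 × 2 = 78 employees we could place exactly 2 in each, with no class reaching 3.
One more forces some class to hold 3, so 78 + 1 = 79.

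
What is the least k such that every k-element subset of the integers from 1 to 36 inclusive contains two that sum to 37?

19

Partition {1, …, 36} into 18 pairs: {1,36}, {2,35}, …, {18,19}.
Choosing 18 integers — say the integers 1 through 18 — takes one from each pair and avoids the property.
Choosing 19 forces two into the same pair by pigeonhole, and those sum to 37. So 19.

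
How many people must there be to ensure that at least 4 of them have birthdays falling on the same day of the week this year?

22

There are 7 days of the week acting as pigeonholes.
With 7 × 3 = 21 people we could place exactly 3 in each, with no class reaching 4.
One more forces some class to hold 4, so 21 + 1 = 22.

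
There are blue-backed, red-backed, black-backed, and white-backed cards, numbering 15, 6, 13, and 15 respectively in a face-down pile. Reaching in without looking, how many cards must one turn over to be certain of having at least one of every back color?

The hardest back color to obtain is red-backed: we could draw every other card first — 49 − 6 = 43 cards — without a single red-backed one.
The next draw must be red-backed, so 43 + 1 = 44.

44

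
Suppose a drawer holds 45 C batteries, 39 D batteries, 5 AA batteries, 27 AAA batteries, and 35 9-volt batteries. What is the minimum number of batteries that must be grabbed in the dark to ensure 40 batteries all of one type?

146

Treat the 5 types as pigeonholes.
In the worst case we take at most 39 of each type, but all 5 AA, all 27 AAA, and all 35 9-volt (fewer than 39), giving 39 + 39 + 5 + 27 + 35 = 145.
One more battery then forces some type to 40, so 145 + 1 = 146.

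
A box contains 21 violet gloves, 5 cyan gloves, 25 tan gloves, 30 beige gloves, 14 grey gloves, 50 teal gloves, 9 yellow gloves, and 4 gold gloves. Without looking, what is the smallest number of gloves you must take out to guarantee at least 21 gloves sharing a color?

In the worst case we take at most 20 of each color, but all 5 cyan, all 14 grey, all 9 yellow, and all 4 gold (fewer than 20), giving 20 + 5 + 20 + 20 + 14 + 20 + 9 + 4 = 112.
One more glove then forces some color to 21, so 112 + 1 = 113.

113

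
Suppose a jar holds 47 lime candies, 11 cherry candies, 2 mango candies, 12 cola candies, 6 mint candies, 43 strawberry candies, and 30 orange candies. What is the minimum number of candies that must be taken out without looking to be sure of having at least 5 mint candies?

The worst case draws every non-mint candy first: 47 + 11 + 2 + 12 + 43 + 30 = 145.
The next 5 draws are then forced to be mint, giving 145 + 5 = 150.

150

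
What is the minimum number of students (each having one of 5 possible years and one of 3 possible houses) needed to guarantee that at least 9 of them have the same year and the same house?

There are 5 × 3 = 15 (year, house) combinations acting as pigeonholes.
With 15 × 8 = 120 students we could place exactly 8 in each, with no (year, house) pair reaching 9.
One more forces some (year, house) pair to hold 9, so 120 + 1 = 121.

121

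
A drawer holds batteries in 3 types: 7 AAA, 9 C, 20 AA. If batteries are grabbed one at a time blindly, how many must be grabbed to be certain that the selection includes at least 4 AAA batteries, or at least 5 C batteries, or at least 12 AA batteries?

19

Each of the 3 types has its own threshold; avoid all of them simultaneously.
The worst case stops just short of every target: 3 AAA, 4 C, 11 AA — 3 + 4 + 11 = 18 batteries.
One more battery must push some type to its target, so 18 + 1 = 19.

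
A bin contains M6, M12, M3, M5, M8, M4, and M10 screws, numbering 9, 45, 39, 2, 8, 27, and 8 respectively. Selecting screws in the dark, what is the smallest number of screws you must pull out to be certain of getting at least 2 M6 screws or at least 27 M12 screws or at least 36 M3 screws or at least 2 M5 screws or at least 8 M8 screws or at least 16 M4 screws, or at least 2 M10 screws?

87

The worst case stops just short of every target: 1 M6, 26 M12, 35 M3, 1 M5, 7 M8, 15 M4, 1 M10 — 1 + 26 + 35 + 1 + 7 + 15 + 1 = 86 screws.
One more screw must push some size to its target, so 86 + 1 = 87.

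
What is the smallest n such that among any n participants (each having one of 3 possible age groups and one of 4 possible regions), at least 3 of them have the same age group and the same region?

25

There are 3 × 4 = 12 (age group, region) combinations acting as pigeonholes.
With 12 × 2 = 24 participants we could place exactly 2 in each, with no (age group, region) pair reaching 3.
One more forces some (age group, region) pair to hold 3, so 24 + 1 = 25.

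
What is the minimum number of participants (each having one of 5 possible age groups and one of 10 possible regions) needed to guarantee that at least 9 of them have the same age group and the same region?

401

There are 5 × 10 = 50 (age group, region) combinations acting as pigeonholes.
With 50 × 8 = 400 participants we could place exactly 8 in each, with no (age group, region) pair reaching 9.
One more forces some (age group, region) pair to hold 9, so 400 + 1 = 401.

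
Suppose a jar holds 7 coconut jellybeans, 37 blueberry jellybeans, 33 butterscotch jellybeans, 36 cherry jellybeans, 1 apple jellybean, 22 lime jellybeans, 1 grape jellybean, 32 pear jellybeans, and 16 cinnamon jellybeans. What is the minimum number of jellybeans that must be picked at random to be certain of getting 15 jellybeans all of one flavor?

Treat the 9 flavors as pigeonholes.
In the worst case we take at most 14 of each flavor, but all 7 coconut, all 1 apple, and all 1 grape (fewer than 14), giving 7 + 14 + 14 + 14 + 1 + 14 + 1 + 14 + 14 = 93.
One more jellybean then forces some flavor to 15, so 93 + 1 = 94.

94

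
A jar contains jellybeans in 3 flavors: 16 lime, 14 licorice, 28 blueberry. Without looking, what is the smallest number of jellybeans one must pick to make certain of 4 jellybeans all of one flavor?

10

The worst case takes 3 jellybeans of each flavor without reaching 4 of any: 3 × 3 = 9.
The next jellybean must bring some flavor to 4, so 9 + 1 = 10.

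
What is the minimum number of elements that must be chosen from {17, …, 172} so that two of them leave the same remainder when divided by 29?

Group the integers by remainder mod 29; there are 29 residue classes, each nonempty in this range.
Choosing one from each class (29 integers) avoids any shared remainder.
One more choice must repeat a class, so two differ by a multiple of 29. Hence 29 + 1 = 30.

30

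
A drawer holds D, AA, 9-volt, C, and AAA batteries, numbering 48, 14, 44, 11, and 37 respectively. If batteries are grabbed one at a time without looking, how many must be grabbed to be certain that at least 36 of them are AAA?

The worst case draws every non-AAA battery first: 48 + 14 + 44 + 11 = 117.
The next 36 draws are then forced to be AAA, giving 117 + 36 = 153.

153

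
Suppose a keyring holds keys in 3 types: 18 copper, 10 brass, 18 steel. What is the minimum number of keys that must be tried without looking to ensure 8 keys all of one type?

The worst case takes 7 keys of each type without reaching 8 of any: 3 × 7 = 21.
The next key must bring some type to 8, so 21 + 1 = 22.

22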